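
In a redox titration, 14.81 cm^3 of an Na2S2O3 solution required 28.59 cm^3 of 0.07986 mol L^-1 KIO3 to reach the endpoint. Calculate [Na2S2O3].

n(KIO3) = 0.07986 x 0.02859 = 0.002283 mol.
From the balanced equation, 1 mol KIO3 reacts with 6 mol Na2S2O3, so n(Na2S2O3) = 0.002283 x 6/1 = 0.01370 mol.
[Na2S2O3] = 0.01370 / 0.01481 L = 0.925 M.

0.925 M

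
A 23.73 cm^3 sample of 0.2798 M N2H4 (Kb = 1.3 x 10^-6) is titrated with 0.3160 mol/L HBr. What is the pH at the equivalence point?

4.47

n(N2H4) = 0.2798 x 0.02373 = 0.006640 mol; V(HBr) at equivalence = 0.006640/0.3160 = 0.02101 L.
At equivalence the base is fully converted to N2H5+; total volume = 0.04474 L, so [N2H5+] = 0.006640/0.04474 = 0.1484 M.
Ka(N2H5+) = Kw/Kb = 1.0e-14 / 1.3 x 10^-6 = 7.69e-9.
[H^+] = sqrt(Ka x [N2H5+]) = sqrt(7.69e-9 x 0.1484) = 3.38e-5 M.
pH = -log(3.38e-5) = 4.47.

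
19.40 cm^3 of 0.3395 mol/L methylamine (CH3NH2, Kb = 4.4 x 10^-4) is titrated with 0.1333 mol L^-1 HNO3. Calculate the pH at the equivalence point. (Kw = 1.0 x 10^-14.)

5.83

n(CH3NH2) = 0.3395 x 0.01940 = 0.006586 mol; V(HNO3) at equivalence = 0.006586/0.1333 = 0.04941 L.
At equivalence the base is fully converted to CH3NH3+; total volume = 0.06881 L, so [CH3NH3+] = 0.006586/0.06881 = 0.09572 M.
Ka(CH3NH3+) = Kw/Kb = 1.0e-14 / 4.4 x 10^-4 = 2.27e-11.
[H^+] = sqrt(Ka x [CH3NH3+]) = sqrt(2.27e-11 x 0.09572) = 1.47e-6 M.
pH = -log(1.47e-6) = 5.83.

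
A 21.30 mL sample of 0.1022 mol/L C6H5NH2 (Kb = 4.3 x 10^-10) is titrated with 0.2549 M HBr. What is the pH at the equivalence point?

2.89

n(C6H5NH2) = 0.1022 x 0.02130 = 0.002177 mol; V(HBr) at equivalence = 0.002177/0.2549 = 0.008540 L.
At equivalence the base is fully converted to C6H5NH3+; total volume = 0.02984 L, so [C6H5NH3+] = 0.002177/0.02984 = 0.07295 M.
Ka(C6H5NH3+) = Kw/Kb = 1.0e-14 / 4.3 x 10^-10 = 2.33e-5.
[H^+] = sqrt(Ka x [C6H5NH3+]) = sqrt(2.33e-5 x 0.07295) = 0.00130 M.
pH = -log(0.00130) = 2.89.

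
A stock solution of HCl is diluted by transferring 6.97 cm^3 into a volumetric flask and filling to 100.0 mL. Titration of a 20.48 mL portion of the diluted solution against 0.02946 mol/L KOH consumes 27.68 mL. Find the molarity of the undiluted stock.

0.571 M

n(KOH) = 0.02946 x 0.02768 = 0.0008155 mol.
n(HCl) in the aliquot = 0.0008155 mol.
[diluted HCl] = 0.0008155 / 0.02048 = 0.03982 M.
Dilution factor = 100.0/6.970 = 14.35, so [stock] = 0.03982 x 14.35 = 0.571 M.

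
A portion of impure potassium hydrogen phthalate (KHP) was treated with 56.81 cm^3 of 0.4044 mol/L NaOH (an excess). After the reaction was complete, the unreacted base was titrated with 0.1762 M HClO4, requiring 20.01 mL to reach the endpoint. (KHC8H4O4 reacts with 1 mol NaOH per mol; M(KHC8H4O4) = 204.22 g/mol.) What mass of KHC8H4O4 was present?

3.97 g

Total n(NaOH) added = 0.4044 x 0.05681 = 0.02297 mol.
n(HClO4) used = 0.1762 x 0.02001 = 0.003526 mol, which equals the excess n(NaOH).
So n(NaOH) consumed by the sample = 0.02297 - 0.003526 = 0.01945 mol.
n(KHC8H4O4) = 0.01945 / 1 = 0.01945 mol.
mass = 0.01945 mol x 204.22 g/mol = 3.97 g.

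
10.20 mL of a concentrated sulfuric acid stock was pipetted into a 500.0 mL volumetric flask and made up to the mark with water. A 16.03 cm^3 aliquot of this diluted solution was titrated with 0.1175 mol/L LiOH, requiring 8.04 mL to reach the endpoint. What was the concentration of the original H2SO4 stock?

n(LiOH) = 0.1175 x 0.008040 = 0.0009447 mol.
n(H2SO4) in the aliquot = 0.0009447 x 1/2 = 0.0004723 mol.
[diluted H2SO4] = 0.0004723 / 0.01603 = 0.02947 M.
Dilution factor = 500.0/10.20 = 49.02, so [stock] = 0.02947 x 49.02 = 1.44 M.

1.44 M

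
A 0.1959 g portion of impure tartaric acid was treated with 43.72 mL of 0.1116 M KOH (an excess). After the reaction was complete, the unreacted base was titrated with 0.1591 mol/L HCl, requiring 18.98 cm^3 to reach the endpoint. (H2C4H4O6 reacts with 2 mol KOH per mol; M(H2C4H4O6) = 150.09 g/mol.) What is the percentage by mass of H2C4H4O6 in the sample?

Total n(KOH) added = 0.1116 x 0.04372 = 0.004879 mol.
n(HCl) used = 0.1591 x 0.01898 = 0.003020 mol, which equals the excess n(KOH).
So n(KOH) consumed by the sample = 0.004879 - 0.003020 = 0.001859 mol.
n(H2C4H4O6) = 0.001859 / 2 = 0.0009297 mol.
mass H2C4H4O6 = 0.0009297 x 150.09 = 0.1395 g, so %H2C4H4O6 = 0.1395/0.1959 x 100 = 71.2%.

71.2%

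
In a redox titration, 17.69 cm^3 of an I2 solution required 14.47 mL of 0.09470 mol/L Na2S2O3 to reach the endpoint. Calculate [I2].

0.0387 M

n(Na2S2O3) = 0.09470 x 0.01447 = 0.001370 mol.
From the balanced equation, 2 mol Na2S2O3 reacts with 1 mol I2, so n(I2) = 0.001370 x 1/2 = 0.0006852 mol.
[I2] = 0.0006852 / 0.01769 L = 0.0387 M.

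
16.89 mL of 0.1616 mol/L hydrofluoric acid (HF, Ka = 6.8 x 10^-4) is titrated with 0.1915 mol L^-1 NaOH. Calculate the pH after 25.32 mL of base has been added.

n(acid) = 0.1616 x 0.01689 = 0.002729 mol; n(NaOH) added = 0.1915 x 0.02532 = 0.004849 mol.
Base is in excess by 0.004849 - 0.002729 = 0.002119 mol in a total volume of 0.04221 L.
[OH^-] = 0.002119/0.04221 = 0.05021 M, so pOH = 1.30 and pH = 14.00 - 1.30 = 12.70.

12.70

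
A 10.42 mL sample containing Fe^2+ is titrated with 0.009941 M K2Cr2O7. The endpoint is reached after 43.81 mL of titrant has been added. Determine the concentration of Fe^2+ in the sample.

n(K2Cr2O7) = 0.009941 x 0.04381 = 0.0004355 mol.
From the balanced equation, 1 mol K2Cr2O7 reacts with 6 mol Fe^2+, so n(Fe^2+) = 0.0004355 x 6/1 = 0.002613 mol.
[Fe^2+] = 0.002613 / 0.01042 L = 0.251 M.

0.251 M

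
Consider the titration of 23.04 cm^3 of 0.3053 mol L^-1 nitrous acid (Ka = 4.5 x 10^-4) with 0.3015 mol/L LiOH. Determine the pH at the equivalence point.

8.26

n(HNO2) = 0.3053 x 0.02304 = 0.007034 mol; V(LiOH) at equivalence = 0.007034/0.3015 = 0.02333 L.
At equivalence all the acid is converted to NO2-; total volume = 0.02304 + 0.02333 = 0.04637 L, so [NO2-] = 0.007034/0.04637 = 0.1517 M.
Kb = Kw/Ka = 1.0e-14 / 4.5 x 10^-4 = 2.22e-11.
[OH^-] = sqrt(Kb x [NO2-]) = sqrt(2.22e-11 x 0.1517) = 1.84e-6 M.
pOH = 5.74, so pH = 14.00 - 5.74 = 8.26.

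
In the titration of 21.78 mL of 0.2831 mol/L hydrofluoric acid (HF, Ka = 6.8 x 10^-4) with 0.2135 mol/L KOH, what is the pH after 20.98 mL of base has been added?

3.59

Initial n(HF) = 0.2831 x 0.02178 = 0.006166 mol.
n(KOH) added = 0.2135 x 0.02098 = 0.004479 mol, converting that many moles of HF to F-.
Remaining n(HF) = 0.001687 mol; n(F-) = 0.004479 mol.
By Henderson-Hasselbalch, pH = pKa + log([A^-]/[HA]) = 3.17 + log(0.004479/0.001687) = 3.17 + (+0.42) = 3.59.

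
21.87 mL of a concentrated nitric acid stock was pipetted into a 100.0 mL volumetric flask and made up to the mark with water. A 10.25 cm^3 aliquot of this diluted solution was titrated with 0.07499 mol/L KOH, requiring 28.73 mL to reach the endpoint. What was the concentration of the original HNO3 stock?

n(KOH) = 0.07499 x 0.02873 = 0.002154 mol.
n(HNO3) in the aliquot = 0.002154 mol.
[diluted HNO3] = 0.002154 / 0.01025 = 0.2102 M.
Dilution factor = 100.0/21.87 = 4.572, so [stock] = 0.2102 x 4.572 = 0.961 M.

0.961 M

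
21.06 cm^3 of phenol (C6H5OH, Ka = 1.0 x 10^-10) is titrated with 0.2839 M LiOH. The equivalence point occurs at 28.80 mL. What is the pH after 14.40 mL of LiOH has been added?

10.00

14.40 mL is exactly half the equivalence volume (28.80/2), i.e. the half-equivalence point.
There, n(HA) = n(A^-), so pH = pKa = -log(1.0 x 10^-10) = 10.00.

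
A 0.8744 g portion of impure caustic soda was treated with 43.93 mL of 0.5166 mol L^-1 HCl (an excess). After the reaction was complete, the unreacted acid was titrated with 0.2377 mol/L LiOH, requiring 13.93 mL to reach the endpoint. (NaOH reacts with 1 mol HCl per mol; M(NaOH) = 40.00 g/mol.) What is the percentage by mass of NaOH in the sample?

Total n(HCl) added = 0.5166 x 0.04393 = 0.02269 mol.
n(LiOH) used = 0.2377 x 0.01393 = 0.003311 mol, which equals the excess n(HCl).
So n(HCl) consumed by the sample = 0.02269 - 0.003311 = 0.01938 mol.
n(NaOH) = 0.01938 / 1 = 0.01938 mol.
mass NaOH = 0.01938 x 40.00 = 0.7753 g, so %NaOH = 0.7753/0.8744 x 100 = 88.7%.

88.7%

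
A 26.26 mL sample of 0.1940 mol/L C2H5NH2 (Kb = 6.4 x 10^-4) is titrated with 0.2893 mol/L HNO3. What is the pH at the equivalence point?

n(C2H5NH2) = 0.1940 x 0.02626 = 0.005094 mol; V(HNO3) at equivalence = 0.005094/0.2893 = 0.01761 L.
At equivalence the base is fully converted to C2H5NH3+; total volume = 0.04387 L, so [C2H5NH3+] = 0.005094/0.04387 = 0.1161 M.
Ka(C2H5NH3+) = Kw/Kb = 1.0e-14 / 6.4 x 10^-4 = 1.56e-11.
[H^+] = sqrt(Ka x [C2H5NH3+]) = sqrt(1.56e-11 x 0.1161) = 1.35e-6 M.
pH = -log(1.35e-6) = 5.87.

5.87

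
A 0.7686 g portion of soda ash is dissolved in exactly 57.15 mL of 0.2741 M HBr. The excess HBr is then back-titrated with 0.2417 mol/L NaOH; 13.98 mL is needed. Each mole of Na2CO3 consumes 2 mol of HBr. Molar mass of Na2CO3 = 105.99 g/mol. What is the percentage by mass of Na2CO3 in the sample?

Total n(HBr) added = 0.2741 x 0.05715 = 0.01566 mol.
n(NaOH) used = 0.2417 x 0.01398 = 0.003379 mol, which equals the excess n(HBr).
So n(HBr) consumed by the sample = 0.01566 - 0.003379 = 0.01229 mol.
n(Na2CO3) = 0.01229 / 2 = 0.006143 mol.
mass Na2CO3 = 0.006143 x 105.99 = 0.6511 g, so %Na2CO3 = 0.6511/0.7686 x 100 = 84.7%.

84.7%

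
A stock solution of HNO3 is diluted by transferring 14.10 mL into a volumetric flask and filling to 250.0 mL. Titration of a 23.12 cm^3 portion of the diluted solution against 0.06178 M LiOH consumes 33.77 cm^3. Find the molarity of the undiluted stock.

1.60 M

n(LiOH) = 0.06178 x 0.03377 = 0.002086 mol.
n(HNO3) in the aliquot = 0.002086 mol.
[diluted HNO3] = 0.002086 / 0.02312 = 0.09024 M.
Dilution factor = 250.0/14.10 = 17.73, so [stock] = 0.09024 x 17.73 = 1.60 M.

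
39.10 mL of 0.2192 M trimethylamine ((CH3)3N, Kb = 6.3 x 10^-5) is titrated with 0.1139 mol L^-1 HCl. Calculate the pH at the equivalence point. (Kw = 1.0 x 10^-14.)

n((CH3)3N) = 0.2192 x 0.03910 = 0.008571 mol; V(HCl) at equivalence = 0.008571/0.1139 = 0.07525 L.
At equivalence the base is fully converted to (CH3)3NH+; total volume = 0.1143 L, so [(CH3)3NH+] = 0.008571/0.1143 = 0.07495 M.
Ka((CH3)3NH+) = Kw/Kb = 1.0e-14 / 6.3 x 10^-5 = 1.59e-10.
[H^+] = sqrt(Ka x [(CH3)3NH+]) = sqrt(1.59e-10 x 0.07495) = 3.45e-6 M.
pH = -log(3.45e-6) = 5.46.

5.46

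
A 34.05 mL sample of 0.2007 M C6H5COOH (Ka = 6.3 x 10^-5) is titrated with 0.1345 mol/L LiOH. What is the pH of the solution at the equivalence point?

8.55

n(C6H5COOH) = 0.2007 x 0.03405 = 0.006834 mol; V(LiOH) at equivalence = 0.006834/0.1345 = 0.05081 L.
At equivalence all the acid is converted to C6H5COO-; total volume = 0.03405 + 0.05081 = 0.08486 L, so [C6H5COO-] = 0.006834/0.08486 = 0.08053 M.
Kb = Kw/Ka = 1.0e-14 / 6.3 x 10^-5 = 1.59e-10.
[OH^-] = sqrt(Kb x [C6H5COO-]) = sqrt(1.59e-10 x 0.08053) = 3.58e-6 M.
pOH = 5.45, so pH = 14.00 - 5.45 = 8.55.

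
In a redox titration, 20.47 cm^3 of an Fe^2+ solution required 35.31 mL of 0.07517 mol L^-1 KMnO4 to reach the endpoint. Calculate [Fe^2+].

0.648 M

n(KMnO4) = 0.07517 x 0.03531 = 0.002654 mol.
From the balanced equation, 1 mol KMnO4 reacts with 5 mol Fe^2+, so n(Fe^2+) = 0.002654 x 5/1 = 0.01327 mol.
[Fe^2+] = 0.01327 / 0.02047 L = 0.648 M.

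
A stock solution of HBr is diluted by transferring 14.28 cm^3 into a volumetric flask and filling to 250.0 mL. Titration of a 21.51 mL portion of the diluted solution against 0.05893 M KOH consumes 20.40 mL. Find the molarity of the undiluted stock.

0.978 M

n(KOH) = 0.05893 x 0.02040 = 0.001202 mol.
n(HBr) in the aliquot = 0.001202 mol.
[diluted HBr] = 0.001202 / 0.02151 = 0.05589 M.
Dilution factor = 250.0/14.28 = 17.51, so [stock] = 0.05589 x 17.51 = 0.978 M.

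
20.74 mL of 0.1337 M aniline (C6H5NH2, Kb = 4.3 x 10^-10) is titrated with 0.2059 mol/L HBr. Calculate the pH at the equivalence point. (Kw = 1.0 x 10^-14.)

2.86

n(C6H5NH2) = 0.1337 x 0.02074 = 0.002773 mol; V(HBr) at equivalence = 0.002773/0.2059 = 0.01347 L.
At equivalence the base is fully converted to C6H5NH3+; total volume = 0.03421 L, so [C6H5NH3+] = 0.002773/0.03421 = 0.08106 M.
Ka(C6H5NH3+) = Kw/Kb = 1.0e-14 / 4.3 x 10^-10 = 2.33e-5.
[H^+] = sqrt(Ka x [C6H5NH3+]) = sqrt(2.33e-5 x 0.08106) = 0.00137 M.
pH = -log(0.00137) = 2.86.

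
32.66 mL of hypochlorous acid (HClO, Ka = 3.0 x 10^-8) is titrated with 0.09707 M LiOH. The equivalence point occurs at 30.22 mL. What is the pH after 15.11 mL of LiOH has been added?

15.11 mL is exactly half the equivalence volume (30.22/2), i.e. the half-equivalence point.
There, n(HA) = n(A^-), so pH = pKa = -log(3.0 x 10^-8) = 7.52.

7.52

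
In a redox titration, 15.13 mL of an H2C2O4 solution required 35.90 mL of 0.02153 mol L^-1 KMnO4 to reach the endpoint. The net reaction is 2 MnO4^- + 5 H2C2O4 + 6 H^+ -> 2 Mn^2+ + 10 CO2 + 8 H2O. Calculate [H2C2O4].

0.128 M

n(KMnO4) = 0.02153 x 0.03590 = 0.0007729 mol.
From the balanced equation, 2 mol KMnO4 reacts with 5 mol H2C2O4, so n(H2C2O4) = 0.0007729 x 5/2 = 0.001932 mol.
[H2C2O4] = 0.001932 / 0.01513 L = 0.128 M.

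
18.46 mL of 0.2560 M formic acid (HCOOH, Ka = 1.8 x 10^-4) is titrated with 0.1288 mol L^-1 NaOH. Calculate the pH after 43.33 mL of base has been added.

n(acid) = 0.2560 x 0.01846 = 0.004726 mol; n(NaOH) added = 0.1288 x 0.04333 = 0.005581 mol.
Base is in excess by 0.005581 - 0.004726 = 0.0008551 mol in a total volume of 0.06179 L.
[OH^-] = 0.0008551/0.06179 = 0.01384 M, so pOH = 1.86 and pH = 14.00 - 1.86 = 12.14.

12.14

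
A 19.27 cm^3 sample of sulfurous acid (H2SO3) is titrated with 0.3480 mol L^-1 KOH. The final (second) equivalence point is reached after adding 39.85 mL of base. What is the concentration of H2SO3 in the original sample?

n(KOH) = 0.3480 x 0.03985 = 0.01387 mol.
At the final (second) equivalence point, 2 mol OH^- react per mol H2SO3, so n(H2SO3) = 0.01387 / 2 = 0.006934 mol.
[H2SO3] = 0.006934 / 0.01927 L = 0.360 M.

0.360 M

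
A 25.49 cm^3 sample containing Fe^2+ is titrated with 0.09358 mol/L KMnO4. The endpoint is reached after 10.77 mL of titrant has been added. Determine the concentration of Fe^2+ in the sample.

n(KMnO4) = 0.09358 x 0.01077 = 0.001008 mol.
From the balanced equation, 1 mol KMnO4 reacts with 5 mol Fe^2+, so n(Fe^2+) = 0.001008 x 5/1 = 0.005039 mol.
[Fe^2+] = 0.005039 / 0.02549 L = 0.198 M.

0.198 M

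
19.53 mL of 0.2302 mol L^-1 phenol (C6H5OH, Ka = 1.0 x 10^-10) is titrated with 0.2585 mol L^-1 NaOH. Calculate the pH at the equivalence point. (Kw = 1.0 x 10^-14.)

n(C6H5OH) = 0.2302 x 0.01953 = 0.004496 mol; V(NaOH) at equivalence = 0.004496/0.2585 = 0.01739 L.
At equivalence all the acid is converted to C6H5O-; total volume = 0.01953 + 0.01739 = 0.03692 L, so [C6H5O-] = 0.004496/0.03692 = 0.1218 M.
Kb = Kw/Ka = 1.0e-14 / 1.0 x 10^-10 = 0.000100.
[OH^-] = sqrt(Kb x [C6H5O-]) = sqrt(0.000100 x 0.1218) = 0.00349 M.
pOH = 2.46, so pH = 14.00 - 2.46 = 11.54.

11.54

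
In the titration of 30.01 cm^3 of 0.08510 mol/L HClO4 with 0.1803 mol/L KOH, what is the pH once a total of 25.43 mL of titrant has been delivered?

12.56

n(acid) = 0.08510 x 0.03001 = 0.002554 mol; n(KOH) added = 0.1803 x 0.02543 = 0.004585 mol.
Base is in excess by 0.004585 - 0.002554 = 0.002031 mol in a total volume of 0.05544 L.
[OH^-] = 0.002031/0.05544 = 0.03664 M, so pOH = 1.44 and pH = 14.00 - 1.44 = 12.56.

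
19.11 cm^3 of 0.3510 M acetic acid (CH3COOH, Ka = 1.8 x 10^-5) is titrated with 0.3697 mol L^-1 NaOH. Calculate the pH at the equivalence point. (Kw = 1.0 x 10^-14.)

n(CH3COOH) = 0.3510 x 0.01911 = 0.006708 mol; V(NaOH) at equivalence = 0.006708/0.3697 = 0.01814 L.
At equivalence all the acid is converted to CH3COO-; total volume = 0.01911 + 0.01814 = 0.03725 L, so [CH3COO-] = 0.006708/0.03725 = 0.1801 M.
Kb = Kw/Ka = 1.0e-14 / 1.8 x 10^-5 = 5.56e-10.
[OH^-] = sqrt(Kb x [CH3COO-]) = sqrt(5.56e-10 x 0.1801) = 1.00e-5 M.
pOH = 5.00, so pH = 14.00 - 5.00 = 9.00.

9.00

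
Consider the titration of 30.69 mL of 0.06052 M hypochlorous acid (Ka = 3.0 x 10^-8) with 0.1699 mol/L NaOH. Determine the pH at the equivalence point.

n(HClO) = 0.06052 x 0.03069 = 0.001857 mol; V(NaOH) at equivalence = 0.001857/0.1699 = 0.01093 L.
At equivalence all the acid is converted to ClO-; total volume = 0.03069 + 0.01093 = 0.04162 L, so [ClO-] = 0.001857/0.04162 = 0.04462 M.
Kb = Kw/Ka = 1.0e-14 / 3.0 x 10^-8 = 3.33e-7.
[OH^-] = sqrt(Kb x [ClO-]) = sqrt(3.33e-7 x 0.04462) = 0.000122 M.
pOH = 3.91, so pH = 14.00 - 3.91 = 10.09.

10.09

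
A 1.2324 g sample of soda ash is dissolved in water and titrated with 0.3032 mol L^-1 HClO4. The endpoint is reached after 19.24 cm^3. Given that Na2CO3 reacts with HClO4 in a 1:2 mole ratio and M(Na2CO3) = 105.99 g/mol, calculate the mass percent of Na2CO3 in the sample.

n(HClO4) = 0.3032 x 0.01924 = 0.005834 mol.
n(Na2CO3) = 0.005834 / 2 = 0.002917 mol.
mass of Na2CO3 = 0.002917 x 105.99 = 0.3091 g.
% purity = 0.3091 / 1.2324 x 100 = 25.1%.

25.1%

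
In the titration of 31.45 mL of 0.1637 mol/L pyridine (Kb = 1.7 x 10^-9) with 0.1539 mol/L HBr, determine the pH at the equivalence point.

3.17

n(C5H5N) = 0.1637 x 0.03145 = 0.005148 mol; V(HBr) at equivalence = 0.005148/0.1539 = 0.03345 L.
At equivalence the base is fully converted to C5H5NH+; total volume = 0.06490 L, so [C5H5NH+] = 0.005148/0.06490 = 0.07932 M.
Ka(C5H5NH+) = Kw/Kb = 1.0e-14 / 1.7 x 10^-9 = 5.88e-6.
[H^+] = sqrt(Ka x [C5H5NH+]) = sqrt(5.88e-6 x 0.07932) = 0.000683 M.
pH = -log(0.000683) = 3.17.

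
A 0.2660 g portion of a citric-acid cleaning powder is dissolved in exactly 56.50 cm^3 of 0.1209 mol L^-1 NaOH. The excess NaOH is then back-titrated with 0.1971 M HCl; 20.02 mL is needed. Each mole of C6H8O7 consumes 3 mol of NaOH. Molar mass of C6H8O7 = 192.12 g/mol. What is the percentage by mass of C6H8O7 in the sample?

Total n(NaOH) added = 0.1209 x 0.05650 = 0.006831 mol.
n(HCl) used = 0.1971 x 0.02002 = 0.003946 mol, which equals the excess n(NaOH).
So n(NaOH) consumed by the sample = 0.006831 - 0.003946 = 0.002885 mol.
n(C6H8O7) = 0.002885 / 3 = 0.0009616 mol.
mass C6H8O7 = 0.0009616 x 192.12 = 0.1847 g, so %C6H8O7 = 0.1847/0.2660 x 100 = 69.5%.

69.5%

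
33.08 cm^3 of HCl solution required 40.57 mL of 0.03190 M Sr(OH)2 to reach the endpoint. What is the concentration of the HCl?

0.0782 M

n(Sr(OH)2) delivered = 0.03190 x 0.04057 = 0.001294 mol.
The reaction is 2 HCl + 1 Sr(OH)2, so n(HCl) = 0.001294 x 2/1 = 0.002588 mol.
[HCl] = 0.002588 mol / 0.03308 L = 0.0782 M.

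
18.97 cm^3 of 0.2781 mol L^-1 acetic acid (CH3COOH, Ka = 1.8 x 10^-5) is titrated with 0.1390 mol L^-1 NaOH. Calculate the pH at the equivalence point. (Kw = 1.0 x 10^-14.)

8.86

n(CH3COOH) = 0.2781 x 0.01897 = 0.005276 mol; V(NaOH) at equivalence = 0.005276/0.1390 = 0.03795 L.
At equivalence all the acid is converted to CH3COO-; total volume = 0.01897 + 0.03795 = 0.05692 L, so [CH3COO-] = 0.005276/0.05692 = 0.09268 M.
Kb = Kw/Ka = 1.0e-14 / 1.8 x 10^-5 = 5.56e-10.
[OH^-] = sqrt(Kb x [CH3COO-]) = sqrt(5.56e-10 x 0.09268) = 7.18e-6 M.
pOH = 5.14, so pH = 14.00 - 5.14 = 8.86.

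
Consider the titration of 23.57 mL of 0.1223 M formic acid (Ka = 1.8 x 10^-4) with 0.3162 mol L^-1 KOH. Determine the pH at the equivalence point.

8.35

n(HCOOH) = 0.1223 x 0.02357 = 0.002883 mol; V(KOH) at equivalence = 0.002883/0.3162 = 0.009116 L.
At equivalence all the acid is converted to HCOO-; total volume = 0.02357 + 0.009116 = 0.03269 L, so [HCOO-] = 0.002883/0.03269 = 0.08819 M.
Kb = Kw/Ka = 1.0e-14 / 1.8 x 10^-4 = 5.56e-11.
[OH^-] = sqrt(Kb x [HCOO-]) = sqrt(5.56e-11 x 0.08819) = 2.21e-6 M.
pOH = 5.65, so pH = 14.00 - 5.65 = 8.35.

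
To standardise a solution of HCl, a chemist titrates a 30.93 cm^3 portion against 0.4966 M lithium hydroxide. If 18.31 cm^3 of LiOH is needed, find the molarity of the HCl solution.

0.294 M

n(LiOH) delivered = 0.4966 x 0.01831 = 0.009093 mol.
For a 1:1 reaction, n(HCl) = 0.009093 mol.
[HCl] = 0.009093 mol / 0.03093 L = 0.294 M.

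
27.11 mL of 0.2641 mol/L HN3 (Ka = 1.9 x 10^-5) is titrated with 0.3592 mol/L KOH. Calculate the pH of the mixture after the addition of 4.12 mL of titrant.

4.14

Initial n(HN3) = 0.2641 x 0.02711 = 0.007160 mol.
n(KOH) added = 0.3592 x 0.004120 = 0.001480 mol, converting that many moles of HN3 to N3-.
Remaining n(HN3) = 0.005680 mol; n(N3-) = 0.001480 mol.
By Henderson-Hasselbalch, pH = pKa + log([A^-]/[HA]) = 4.72 + log(0.001480/0.005680) = 4.72 + (-0.58) = 4.14.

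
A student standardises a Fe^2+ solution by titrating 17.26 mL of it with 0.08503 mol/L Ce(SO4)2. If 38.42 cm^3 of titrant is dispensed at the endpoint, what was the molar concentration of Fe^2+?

0.189 M

n(Ce(SO4)2) = 0.08503 x 0.03842 = 0.003267 mol.
From the balanced equation, 1 mol Ce(SO4)2 reacts with 1 mol Fe^2+, so n(Fe^2+) = 0.003267 x 1/1 = 0.003267 mol.
[Fe^2+] = 0.003267 / 0.01726 L = 0.189 M.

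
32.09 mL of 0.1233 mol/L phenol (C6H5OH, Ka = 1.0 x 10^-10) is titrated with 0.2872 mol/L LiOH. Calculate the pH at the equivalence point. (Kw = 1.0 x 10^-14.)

n(C6H5OH) = 0.1233 x 0.03209 = 0.003957 mol; V(LiOH) at equivalence = 0.003957/0.2872 = 0.01378 L.
At equivalence all the acid is converted to C6H5O-; total volume = 0.03209 + 0.01378 = 0.04587 L, so [C6H5O-] = 0.003957/0.04587 = 0.08626 M.
Kb = Kw/Ka = 1.0e-14 / 1.0 x 10^-10 = 0.000100.
[OH^-] = sqrt(Kb x [C6H5O-]) = sqrt(0.000100 x 0.08626) = 0.00294 M.
pOH = 2.53, so pH = 14.00 - 2.53 = 11.47.

11.47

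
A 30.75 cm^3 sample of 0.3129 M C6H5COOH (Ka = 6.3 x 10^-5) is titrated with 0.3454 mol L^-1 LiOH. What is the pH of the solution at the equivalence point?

8.71

n(C6H5COOH) = 0.3129 x 0.03075 = 0.009622 mol; V(LiOH) at equivalence = 0.009622/0.3454 = 0.02786 L.
At equivalence all the acid is converted to C6H5COO-; total volume = 0.03075 + 0.02786 = 0.05861 L, so [C6H5COO-] = 0.009622/0.05861 = 0.1642 M.
Kb = Kw/Ka = 1.0e-14 / 6.3 x 10^-5 = 1.59e-10.
[OH^-] = sqrt(Kb x [C6H5COO-]) = sqrt(1.59e-10 x 0.1642) = 5.10e-6 M.
pOH = 5.29, so pH = 14.00 - 5.29 = 8.71.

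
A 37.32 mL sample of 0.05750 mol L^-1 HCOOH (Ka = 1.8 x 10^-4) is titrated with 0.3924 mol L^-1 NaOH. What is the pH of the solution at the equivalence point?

n(HCOOH) = 0.05750 x 0.03732 = 0.002146 mol; V(NaOH) at equivalence = 0.002146/0.3924 = 0.005469 L.
At equivalence all the acid is converted to HCOO-; total volume = 0.03732 + 0.005469 = 0.04279 L, so [HCOO-] = 0.002146/0.04279 = 0.05015 M.
Kb = Kw/Ka = 1.0e-14 / 1.8 x 10^-4 = 5.56e-11.
[OH^-] = sqrt(Kb x [HCOO-]) = sqrt(5.56e-11 x 0.05015) = 1.67e-6 M.
pOH = 5.78, so pH = 14.00 - 5.78 = 8.22.

8.22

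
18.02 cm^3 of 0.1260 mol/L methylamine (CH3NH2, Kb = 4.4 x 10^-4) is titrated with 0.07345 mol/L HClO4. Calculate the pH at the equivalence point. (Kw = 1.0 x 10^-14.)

5.99

n(CH3NH2) = 0.1260 x 0.01802 = 0.002271 mol; V(HClO4) at equivalence = 0.002271/0.07345 = 0.03091 L.
At equivalence the base is fully converted to CH3NH3+; total volume = 0.04893 L, so [CH3NH3+] = 0.002271/0.04893 = 0.04640 M.
Ka(CH3NH3+) = Kw/Kb = 1.0e-14 / 4.4 x 10^-4 = 2.27e-11.
[H^+] = sqrt(Ka x [CH3NH3+]) = sqrt(2.27e-11 x 0.04640) = 1.03e-6 M.
pH = -log(1.03e-6) = 5.99.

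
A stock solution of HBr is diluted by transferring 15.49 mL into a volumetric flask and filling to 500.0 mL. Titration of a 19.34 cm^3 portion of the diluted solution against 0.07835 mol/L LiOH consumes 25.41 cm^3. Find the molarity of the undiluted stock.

3.32 M

n(LiOH) = 0.07835 x 0.02541 = 0.001991 mol.
n(HBr) in the aliquot = 0.001991 mol.
[diluted HBr] = 0.001991 / 0.01934 = 0.1029 M.
Dilution factor = 500.0/15.49 = 32.28, so [stock] = 0.1029 x 32.28 = 3.32 M.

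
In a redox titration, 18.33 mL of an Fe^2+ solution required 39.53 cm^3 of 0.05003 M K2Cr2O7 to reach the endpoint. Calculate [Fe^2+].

n(K2Cr2O7) = 0.05003 x 0.03953 = 0.001978 mol.
From the balanced equation, 1 mol K2Cr2O7 reacts with 6 mol Fe^2+, so n(Fe^2+) = 0.001978 x 6/1 = 0.01187 mol.
[Fe^2+] = 0.01187 / 0.01833 L = 0.647 M.

0.647 M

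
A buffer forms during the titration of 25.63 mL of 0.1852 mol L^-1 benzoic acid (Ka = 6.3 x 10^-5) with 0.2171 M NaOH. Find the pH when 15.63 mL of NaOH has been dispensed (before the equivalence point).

4.60

Initial n(C6H5COOH) = 0.1852 x 0.02563 = 0.004747 mol.
n(NaOH) added = 0.2171 x 0.01563 = 0.003393 mol, converting that many moles of C6H5COOH to C6H5COO-.
Remaining n(C6H5COOH) = 0.001353 mol; n(C6H5COO-) = 0.003393 mol.
By Henderson-Hasselbalch, pH = pKa + log([A^-]/[HA]) = 4.20 + log(0.003393/0.001353) = 4.20 + (+0.40) = 4.60.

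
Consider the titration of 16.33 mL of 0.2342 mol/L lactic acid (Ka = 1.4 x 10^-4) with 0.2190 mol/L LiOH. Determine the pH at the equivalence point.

8.45

n(HC3H5O3) = 0.2342 x 0.01633 = 0.003824 mol; V(LiOH) at equivalence = 0.003824/0.2190 = 0.01746 L.
At equivalence all the acid is converted to C3H5O3-; total volume = 0.01633 + 0.01746 = 0.03379 L, so [C3H5O3-] = 0.003824/0.03379 = 0.1132 M.
Kb = Kw/Ka = 1.0e-14 / 1.4 x 10^-4 = 7.14e-11.
[OH^-] = sqrt(Kb x [C3H5O3-]) = sqrt(7.14e-11 x 0.1132) = 2.84e-6 M.
pOH = 5.55, so pH = 14.00 - 5.55 = 8.45.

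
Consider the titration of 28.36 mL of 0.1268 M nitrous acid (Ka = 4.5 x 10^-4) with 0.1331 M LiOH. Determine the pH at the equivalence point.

8.08

n(HNO2) = 0.1268 x 0.02836 = 0.003596 mol; V(LiOH) at equivalence = 0.003596/0.1331 = 0.02702 L.
At equivalence all the acid is converted to NO2-; total volume = 0.02836 + 0.02702 = 0.05538 L, so [NO2-] = 0.003596/0.05538 = 0.06494 M.
Kb = Kw/Ka = 1.0e-14 / 4.5 x 10^-4 = 2.22e-11.
[OH^-] = sqrt(Kb x [NO2-]) = sqrt(2.22e-11 x 0.06494) = 1.20e-6 M.
pOH = 5.92, so pH = 14.00 - 5.92 = 8.08.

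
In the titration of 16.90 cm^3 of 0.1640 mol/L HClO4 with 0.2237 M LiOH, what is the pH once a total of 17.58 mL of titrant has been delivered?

12.53

n(acid) = 0.1640 x 0.01690 = 0.002772 mol; n(LiOH) added = 0.2237 x 0.01758 = 0.003933 mol.
Base is in excess by 0.003933 - 0.002772 = 0.001161 mol in a total volume of 0.03448 L.
[OH^-] = 0.001161/0.03448 = 0.03367 M, so pOH = 1.47 and pH = 14.00 - 1.47 = 12.53.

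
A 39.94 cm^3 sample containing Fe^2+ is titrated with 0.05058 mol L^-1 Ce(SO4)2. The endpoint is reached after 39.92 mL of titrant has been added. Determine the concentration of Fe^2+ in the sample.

n(Ce(SO4)2) = 0.05058 x 0.03992 = 0.002019 mol.
From the balanced equation, 1 mol Ce(SO4)2 reacts with 1 mol Fe^2+, so n(Fe^2+) = 0.002019 x 1/1 = 0.002019 mol.
[Fe^2+] = 0.002019 / 0.03994 L = 0.0506 M.

0.0506 M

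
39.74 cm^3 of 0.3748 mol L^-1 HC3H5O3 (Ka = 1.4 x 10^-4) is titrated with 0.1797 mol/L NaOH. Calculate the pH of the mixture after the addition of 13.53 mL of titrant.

Initial n(HC3H5O3) = 0.3748 x 0.03974 = 0.01489 mol.
n(NaOH) added = 0.1797 x 0.01353 = 0.002431 mol, converting that many moles of HC3H5O3 to C3H5O3-.
Remaining n(HC3H5O3) = 0.01246 mol; n(C3H5O3-) = 0.002431 mol.
By Henderson-Hasselbalch, pH = pKa + log([A^-]/[HA]) = 3.85 + log(0.002431/0.01246) = 3.85 + (-0.71) = 3.14.

3.14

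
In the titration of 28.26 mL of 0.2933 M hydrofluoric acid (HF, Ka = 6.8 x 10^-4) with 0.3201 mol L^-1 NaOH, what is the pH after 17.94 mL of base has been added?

Initial n(HF) = 0.2933 x 0.02826 = 0.008289 mol.
n(NaOH) added = 0.3201 x 0.01794 = 0.005743 mol, converting that many moles of HF to F-.
Remaining n(HF) = 0.002546 mol; n(F-) = 0.005743 mol.
By Henderson-Hasselbalch, pH = pKa + log([A^-]/[HA]) = 3.17 + log(0.005743/0.002546) = 3.17 + (+0.35) = 3.52.

3.52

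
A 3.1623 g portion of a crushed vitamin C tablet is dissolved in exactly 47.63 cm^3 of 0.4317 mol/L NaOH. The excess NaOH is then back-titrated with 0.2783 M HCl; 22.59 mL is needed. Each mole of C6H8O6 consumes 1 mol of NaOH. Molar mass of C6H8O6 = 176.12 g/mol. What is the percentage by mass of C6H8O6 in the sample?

Total n(NaOH) added = 0.4317 x 0.04763 = 0.02056 mol.
n(HCl) used = 0.2783 x 0.02259 = 0.006287 mol, which equals the excess n(NaOH).
So n(NaOH) consumed by the sample = 0.02056 - 0.006287 = 0.01428 mol.
n(C6H8O6) = 0.01428 / 1 = 0.01428 mol.
mass C6H8O6 = 0.01428 x 176.12 = 2.514 g, so %C6H8O6 = 2.514/3.1623 x 100 = 79.5%.

79.5%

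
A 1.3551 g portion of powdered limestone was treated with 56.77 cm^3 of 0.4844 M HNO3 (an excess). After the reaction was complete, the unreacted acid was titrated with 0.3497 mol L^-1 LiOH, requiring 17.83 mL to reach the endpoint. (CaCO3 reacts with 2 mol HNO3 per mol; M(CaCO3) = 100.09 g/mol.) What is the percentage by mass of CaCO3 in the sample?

Total n(HNO3) added = 0.4844 x 0.05677 = 0.02750 mol.
n(LiOH) used = 0.3497 x 0.01783 = 0.006235 mol, which equals the excess n(HNO3).
So n(HNO3) consumed by the sample = 0.02750 - 0.006235 = 0.02126 mol.
n(CaCO3) = 0.02126 / 2 = 0.01063 mol.
mass CaCO3 = 0.01063 x 100.09 = 1.064 g, so %CaCO3 = 1.064/1.3551 x 100 = 78.5%.

78.5%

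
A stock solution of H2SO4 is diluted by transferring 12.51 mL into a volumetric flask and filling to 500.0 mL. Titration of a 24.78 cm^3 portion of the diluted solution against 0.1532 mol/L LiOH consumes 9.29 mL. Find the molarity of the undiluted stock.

1.15 M

n(LiOH) = 0.1532 x 0.009290 = 0.001423 mol.
n(H2SO4) in the aliquot = 0.001423 x 1/2 = 0.0007116 mol.
[diluted H2SO4] = 0.0007116 / 0.02478 = 0.02872 M.
Dilution factor = 500.0/12.51 = 39.97, so [stock] = 0.02872 x 39.97 = 1.15 M.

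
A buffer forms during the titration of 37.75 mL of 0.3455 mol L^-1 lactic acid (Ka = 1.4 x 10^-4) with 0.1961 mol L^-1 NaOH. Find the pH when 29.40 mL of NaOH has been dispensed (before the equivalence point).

Initial n(HC3H5O3) = 0.3455 x 0.03775 = 0.01304 mol.
n(NaOH) added = 0.1961 x 0.02940 = 0.005765 mol, converting that many moles of HC3H5O3 to C3H5O3-.
Remaining n(HC3H5O3) = 0.007277 mol; n(C3H5O3-) = 0.005765 mol.
By Henderson-Hasselbalch, pH = pKa + log([A^-]/[HA]) = 3.85 + log(0.005765/0.007277) = 3.85 + (-0.10) = 3.75.

3.75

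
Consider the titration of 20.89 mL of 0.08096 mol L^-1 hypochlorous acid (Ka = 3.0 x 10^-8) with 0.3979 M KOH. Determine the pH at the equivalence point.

n(HClO) = 0.08096 x 0.02089 = 0.001691 mol; V(KOH) at equivalence = 0.001691/0.3979 = 0.004250 L.
At equivalence all the acid is converted to ClO-; total volume = 0.02089 + 0.004250 = 0.02514 L, so [ClO-] = 0.001691/0.02514 = 0.06727 M.
Kb = Kw/Ka = 1.0e-14 / 3.0 x 10^-8 = 3.33e-7.
[OH^-] = sqrt(Kb x [ClO-]) = sqrt(3.33e-7 x 0.06727) = 0.000150 M.
pOH = 3.82, so pH = 14.00 - 3.82 = 10.18.

10.18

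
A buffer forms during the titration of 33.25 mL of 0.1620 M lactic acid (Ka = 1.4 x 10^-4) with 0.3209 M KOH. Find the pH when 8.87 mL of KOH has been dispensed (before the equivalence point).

Initial n(HC3H5O3) = 0.1620 x 0.03325 = 0.005386 mol.
n(KOH) added = 0.3209 x 0.008870 = 0.002846 mol, converting that many moles of HC3H5O3 to C3H5O3-.
Remaining n(HC3H5O3) = 0.002540 mol; n(C3H5O3-) = 0.002846 mol.
By Henderson-Hasselbalch, pH = pKa + log([A^-]/[HA]) = 3.85 + log(0.002846/0.002540) = 3.85 + (+0.05) = 3.90.

3.90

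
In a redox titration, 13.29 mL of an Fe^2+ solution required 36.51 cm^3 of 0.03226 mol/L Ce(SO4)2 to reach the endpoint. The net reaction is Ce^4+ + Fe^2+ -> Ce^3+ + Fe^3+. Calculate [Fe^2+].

n(Ce(SO4)2) = 0.03226 x 0.03651 = 0.001178 mol.
From the balanced equation, 1 mol Ce(SO4)2 reacts with 1 mol Fe^2+, so n(Fe^2+) = 0.001178 x 1/1 = 0.001178 mol.
[Fe^2+] = 0.001178 / 0.01329 L = 0.0886 M.

0.0886 M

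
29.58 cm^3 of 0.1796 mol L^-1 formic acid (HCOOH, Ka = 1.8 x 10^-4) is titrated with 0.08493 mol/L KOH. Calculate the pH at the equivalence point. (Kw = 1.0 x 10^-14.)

n(HCOOH) = 0.1796 x 0.02958 = 0.005313 mol; V(KOH) at equivalence = 0.005313/0.08493 = 0.06255 L.
At equivalence all the acid is converted to HCOO-; total volume = 0.02958 + 0.06255 = 0.09213 L, so [HCOO-] = 0.005313/0.09213 = 0.05766 M.
Kb = Kw/Ka = 1.0e-14 / 1.8 x 10^-4 = 5.56e-11.
[OH^-] = sqrt(Kb x [HCOO-]) = sqrt(5.56e-11 x 0.05766) = 1.79e-6 M.
pOH = 5.75, so pH = 14.00 - 5.75 = 8.25.

8.25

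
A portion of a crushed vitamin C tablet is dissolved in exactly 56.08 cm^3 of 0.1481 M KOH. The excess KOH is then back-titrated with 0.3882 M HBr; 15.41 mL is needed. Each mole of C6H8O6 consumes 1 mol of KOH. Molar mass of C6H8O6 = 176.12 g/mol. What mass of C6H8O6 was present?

Total n(KOH) added = 0.1481 x 0.05608 = 0.008305 mol.
n(HBr) used = 0.3882 x 0.01541 = 0.005982 mol, which equals the excess n(KOH).
So n(KOH) consumed by the sample = 0.008305 - 0.005982 = 0.002323 mol.
n(C6H8O6) = 0.002323 / 1 = 0.002323 mol.
mass = 0.002323 mol x 176.12 g/mol = 0.409 g.

0.409 g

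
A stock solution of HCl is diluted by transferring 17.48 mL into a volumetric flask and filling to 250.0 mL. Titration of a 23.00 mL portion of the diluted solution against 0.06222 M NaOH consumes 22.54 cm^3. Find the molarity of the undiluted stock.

0.872 M

n(NaOH) = 0.06222 x 0.02254 = 0.001402 mol.
n(HCl) in the aliquot = 0.001402 mol.
[diluted HCl] = 0.001402 / 0.02300 = 0.06098 M.
Dilution factor = 250.0/17.48 = 14.30, so [stock] = 0.06098 x 14.30 = 0.872 M.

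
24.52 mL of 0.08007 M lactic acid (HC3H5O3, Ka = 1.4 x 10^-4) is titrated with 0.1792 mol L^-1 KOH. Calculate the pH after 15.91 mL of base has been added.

12.34

n(acid) = 0.08007 x 0.02452 = 0.001963 mol; n(KOH) added = 0.1792 x 0.01591 = 0.002851 mol.
Base is in excess by 0.002851 - 0.001963 = 0.0008878 mol in a total volume of 0.04043 L.
[OH^-] = 0.0008878/0.04043 = 0.02196 M, so pOH = 1.66 and pH = 14.00 - 1.66 = 12.34.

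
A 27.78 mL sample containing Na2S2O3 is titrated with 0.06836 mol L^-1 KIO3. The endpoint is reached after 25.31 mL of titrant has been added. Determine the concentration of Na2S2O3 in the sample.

n(KIO3) = 0.06836 x 0.02531 = 0.001730 mol.
From the balanced equation, 1 mol KIO3 reacts with 6 mol Na2S2O3, so n(Na2S2O3) = 0.001730 x 6/1 = 0.01038 mol.
[Na2S2O3] = 0.01038 / 0.02778 L = 0.374 M.

0.374 M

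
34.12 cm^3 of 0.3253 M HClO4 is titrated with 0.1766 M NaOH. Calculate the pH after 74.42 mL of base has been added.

12.27

n(acid) = 0.3253 x 0.03412 = 0.01110 mol; n(NaOH) added = 0.1766 x 0.07442 = 0.01314 mol.
Base is in excess by 0.01314 - 0.01110 = 0.002043 mol in a total volume of 0.1085 L.
[OH^-] = 0.002043/0.1085 = 0.01883 M, so pOH = 1.73 and pH = 14.00 - 1.73 = 12.27.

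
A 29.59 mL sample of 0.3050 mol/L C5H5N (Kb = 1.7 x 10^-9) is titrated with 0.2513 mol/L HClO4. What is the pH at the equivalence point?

n(C5H5N) = 0.3050 x 0.02959 = 0.009025 mol; V(HClO4) at equivalence = 0.009025/0.2513 = 0.03591 L.
At equivalence the base is fully converted to C5H5NH+; total volume = 0.06550 L, so [C5H5NH+] = 0.009025/0.06550 = 0.1378 M.
Ka(C5H5NH+) = Kw/Kb = 1.0e-14 / 1.7 x 10^-9 = 5.88e-6.
[H^+] = sqrt(Ka x [C5H5NH+]) = sqrt(5.88e-6 x 0.1378) = 0.000900 M.
pH = -log(0.000900) = 3.05.

3.05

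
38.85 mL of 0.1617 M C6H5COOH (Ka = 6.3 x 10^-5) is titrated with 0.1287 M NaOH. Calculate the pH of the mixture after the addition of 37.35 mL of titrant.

Initial n(C6H5COOH) = 0.1617 x 0.03885 = 0.006282 mol.
n(NaOH) added = 0.1287 x 0.03735 = 0.004807 mol, converting that many moles of C6H5COOH to C6H5COO-.
Remaining n(C6H5COOH) = 0.001475 mol; n(C6H5COO-) = 0.004807 mol.
By Henderson-Hasselbalch, pH = pKa + log([A^-]/[HA]) = 4.20 + log(0.004807/0.001475) = 4.20 + (+0.51) = 4.71.

4.71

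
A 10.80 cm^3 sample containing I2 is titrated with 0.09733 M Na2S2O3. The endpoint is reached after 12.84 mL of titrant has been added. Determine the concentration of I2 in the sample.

n(Na2S2O3) = 0.09733 x 0.01284 = 0.001250 mol.
From the balanced equation, 2 mol Na2S2O3 reacts with 1 mol I2, so n(I2) = 0.001250 x 1/2 = 0.0006249 mol.
[I2] = 0.0006249 / 0.01080 L = 0.0579 M.

0.0579 M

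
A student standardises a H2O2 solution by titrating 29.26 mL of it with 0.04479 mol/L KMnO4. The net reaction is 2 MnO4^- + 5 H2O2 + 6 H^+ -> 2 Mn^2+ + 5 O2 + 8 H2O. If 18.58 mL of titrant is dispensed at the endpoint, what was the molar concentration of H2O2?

0.0711 M

n(KMnO4) = 0.04479 x 0.01858 = 0.0008322 mol.
From the balanced equation, 2 mol KMnO4 reacts with 5 mol H2O2, so n(H2O2) = 0.0008322 x 5/2 = 0.002080 mol.
[H2O2] = 0.002080 / 0.02926 L = 0.0711 M.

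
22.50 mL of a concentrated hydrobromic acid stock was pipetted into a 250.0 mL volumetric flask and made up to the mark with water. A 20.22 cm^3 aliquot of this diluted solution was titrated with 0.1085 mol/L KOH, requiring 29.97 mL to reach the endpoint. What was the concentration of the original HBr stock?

n(KOH) = 0.1085 x 0.02997 = 0.003252 mol.
n(HBr) in the aliquot = 0.003252 mol.
[diluted HBr] = 0.003252 / 0.02022 = 0.1608 M.
Dilution factor = 250.0/22.50 = 11.11, so [stock] = 0.1608 x 11.11 = 1.79 M.

1.79 M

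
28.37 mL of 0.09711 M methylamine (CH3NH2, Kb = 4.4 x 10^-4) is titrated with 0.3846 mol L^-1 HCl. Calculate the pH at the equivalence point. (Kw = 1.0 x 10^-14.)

5.88

n(CH3NH2) = 0.09711 x 0.02837 = 0.002755 mol; V(HCl) at equivalence = 0.002755/0.3846 = 0.007163 L.
At equivalence the base is fully converted to CH3NH3+; total volume = 0.03553 L, so [CH3NH3+] = 0.002755/0.03553 = 0.07753 M.
Ka(CH3NH3+) = Kw/Kb = 1.0e-14 / 4.4 x 10^-4 = 2.27e-11.
[H^+] = sqrt(Ka x [CH3NH3+]) = sqrt(2.27e-11 x 0.07753) = 1.33e-6 M.
pH = -log(1.33e-6) = 5.88.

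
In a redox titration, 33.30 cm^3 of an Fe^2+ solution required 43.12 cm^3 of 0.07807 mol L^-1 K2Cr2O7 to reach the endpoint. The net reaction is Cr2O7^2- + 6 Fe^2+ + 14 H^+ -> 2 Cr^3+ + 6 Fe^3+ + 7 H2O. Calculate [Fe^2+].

0.607 M

n(K2Cr2O7) = 0.07807 x 0.04312 = 0.003366 mol.
From the balanced equation, 1 mol K2Cr2O7 reacts with 6 mol Fe^2+, so n(Fe^2+) = 0.003366 x 6/1 = 0.02020 mol.
[Fe^2+] = 0.02020 / 0.03330 L = 0.607 M.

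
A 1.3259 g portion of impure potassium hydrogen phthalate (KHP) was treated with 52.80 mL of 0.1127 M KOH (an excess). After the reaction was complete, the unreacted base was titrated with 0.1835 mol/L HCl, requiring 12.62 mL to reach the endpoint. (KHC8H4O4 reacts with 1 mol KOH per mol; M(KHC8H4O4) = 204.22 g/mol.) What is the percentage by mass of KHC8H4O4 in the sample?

56.0%

Total n(KOH) added = 0.1127 x 0.05280 = 0.005951 mol.
n(HCl) used = 0.1835 x 0.01262 = 0.002316 mol, which equals the excess n(KOH).
So n(KOH) consumed by the sample = 0.005951 - 0.002316 = 0.003635 mol.
n(KHC8H4O4) = 0.003635 / 1 = 0.003635 mol.
mass KHC8H4O4 = 0.003635 x 204.22 = 0.7423 g, so %KHC8H4O4 = 0.7423/1.3259 x 100 = 56.0%.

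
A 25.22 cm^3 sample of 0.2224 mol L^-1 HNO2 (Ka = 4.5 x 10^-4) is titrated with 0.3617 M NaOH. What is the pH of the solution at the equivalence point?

n(HNO2) = 0.2224 x 0.02522 = 0.005609 mol; V(NaOH) at equivalence = 0.005609/0.3617 = 0.01551 L.
At equivalence all the acid is converted to NO2-; total volume = 0.02522 + 0.01551 = 0.04073 L, so [NO2-] = 0.005609/0.04073 = 0.1377 M.
Kb = Kw/Ka = 1.0e-14 / 4.5 x 10^-4 = 2.22e-11.
[OH^-] = sqrt(Kb x [NO2-]) = sqrt(2.22e-11 x 0.1377) = 1.75e-6 M.
pOH = 5.76, so pH = 14.00 - 5.76 = 8.24.

8.24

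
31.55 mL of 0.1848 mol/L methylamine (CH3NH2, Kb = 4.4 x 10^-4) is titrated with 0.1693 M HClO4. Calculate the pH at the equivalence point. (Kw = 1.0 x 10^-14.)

n(CH3NH2) = 0.1848 x 0.03155 = 0.005830 mol; V(HClO4) at equivalence = 0.005830/0.1693 = 0.03444 L.
At equivalence the base is fully converted to CH3NH3+; total volume = 0.06599 L, so [CH3NH3+] = 0.005830/0.06599 = 0.08836 M.
Ka(CH3NH3+) = Kw/Kb = 1.0e-14 / 4.4 x 10^-4 = 2.27e-11.
[H^+] = sqrt(Ka x [CH3NH3+]) = sqrt(2.27e-11 x 0.08836) = 1.42e-6 M.
pH = -log(1.42e-6) = 5.85.

5.85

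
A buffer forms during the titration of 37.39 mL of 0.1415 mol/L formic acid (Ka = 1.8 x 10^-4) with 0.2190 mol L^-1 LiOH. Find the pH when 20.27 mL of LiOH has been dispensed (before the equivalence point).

Initial n(HCOOH) = 0.1415 x 0.03739 = 0.005291 mol.
n(LiOH) added = 0.2190 x 0.02027 = 0.004439 mol, converting that many moles of HCOOH to HCOO-.
Remaining n(HCOOH) = 0.0008516 mol; n(HCOO-) = 0.004439 mol.
By Henderson-Hasselbalch, pH = pKa + log([A^-]/[HA]) = 3.74 + log(0.004439/0.0008516) = 3.74 + (+0.72) = 4.46.

4.46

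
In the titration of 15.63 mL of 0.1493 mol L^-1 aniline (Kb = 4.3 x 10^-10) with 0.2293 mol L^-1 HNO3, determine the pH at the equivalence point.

n(C6H5NH2) = 0.1493 x 0.01563 = 0.002334 mol; V(HNO3) at equivalence = 0.002334/0.2293 = 0.01018 L.
At equivalence the base is fully converted to C6H5NH3+; total volume = 0.02581 L, so [C6H5NH3+] = 0.002334/0.02581 = 0.09042 M.
Ka(C6H5NH3+) = Kw/Kb = 1.0e-14 / 4.3 x 10^-10 = 2.33e-5.
[H^+] = sqrt(Ka x [C6H5NH3+]) = sqrt(2.33e-5 x 0.09042) = 0.00145 M.
pH = -log(0.00145) = 2.84.

2.84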